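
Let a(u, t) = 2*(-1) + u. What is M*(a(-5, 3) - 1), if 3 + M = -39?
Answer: 336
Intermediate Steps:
a(u, t) = -2 + u
M = -42 (M = -3 - 39 = -42)
M*(a(-5, 3) - 1) = -42*((-2 - 5) - 1) = -42*(-7 - 1) = -42*(-8) = 336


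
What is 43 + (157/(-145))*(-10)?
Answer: 1561/29 ≈ 53.828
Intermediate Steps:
43 + (157/(-145))*(-10) = 43 + (157*(-1/145))*(-10) = 43 - 157/145*(-10) = 43 + 314/29 = 1561/29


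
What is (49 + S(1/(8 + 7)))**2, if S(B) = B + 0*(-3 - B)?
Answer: 541696/225 ≈ 2407.5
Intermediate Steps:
S(B) = B (S(B) = B + 0 = B)
(49 + S(1/(8 + 7)))**2 = (49 + 1/(8 + 7))**2 = (49 + 1/15)**2 = (736/15)**2 = 541696/225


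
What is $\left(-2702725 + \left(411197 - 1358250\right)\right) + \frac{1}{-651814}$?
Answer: $- \frac{2378976397293}{651814} \approx -3.6498 \cdot 10^{6}$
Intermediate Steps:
$\left(-2702725 + \left(411197 - 1358250\right)\right) + \frac{1}{-651814} = \left(-2702725 - 947053\right) - \frac{1}{651814} = -3649778 - \frac{1}{651814} = - \frac{2378976397293}{651814}$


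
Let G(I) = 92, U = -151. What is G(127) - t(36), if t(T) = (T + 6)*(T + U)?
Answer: 4922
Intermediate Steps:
t(T) = (-151 + T)*(6 + T) (t(T) = (T + 6)*(T - 151) = (6 + T)*(-151 + T) = (-151 + T)*(6 + T))
G(127) - t(36) = 92 - (-906 + 36**2 - 145*36) = 92 - (-906 + 1296 - 5220) = 92 - 1*(-4830) = 92 + 4830 = 4922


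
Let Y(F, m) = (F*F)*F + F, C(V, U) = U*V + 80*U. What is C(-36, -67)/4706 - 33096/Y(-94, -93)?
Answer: -573272242/977292667 ≈ -0.58659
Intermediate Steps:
C(V, U) = 80*U + U*V
Y(F, m) = F + F³ (Y(F, m) = F²*F + F = F³ + F = F + F³)
C(-36, -67)/4706 - 33096/Y(-94, -93) = -67*(80 - 36)/4706 - 33096/(-94 + (-94)³) = -67*44*(1/4706) - 33096/(-94 - 830584) = -2948*1/4706 - 33096/(-830678) = -1474/2353 - 33096*(-1/830678) = -1474/2353 + 16548/415339 = -573272242/977292667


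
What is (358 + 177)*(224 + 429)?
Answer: 349355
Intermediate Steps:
(358 + 177)*(224 + 429) = 535*653 = 349355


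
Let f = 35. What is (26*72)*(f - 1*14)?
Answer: 39312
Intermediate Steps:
(26*72)*(f - 1*14) = (26*72)*(35 - 1*14) = 1872*(35 - 14) = 1872*21 = 39312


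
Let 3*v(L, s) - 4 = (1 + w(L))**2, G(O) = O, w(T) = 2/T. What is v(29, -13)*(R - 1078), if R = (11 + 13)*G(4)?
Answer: -4247150/2523 ≈ -1683.4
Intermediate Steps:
v(L, s) = 4/3 + (1 + 2/L)**2/3
R = 96 (R = (11 + 13)*4 = 24*4 = 96)
v(29, -13)*(R - 1078) = (4/3 + (1/3)*(2 + 29)**2/29**2)*(96 - 1078) = (4/3 + (1/3)*(1/841)*31**2)*(-982) = (4/3 + (1/3)*(1/841)*961)*(-982) = (4/3 + 961/2523)*(-982) = (4325/2523)*(-982) = -4247150/2523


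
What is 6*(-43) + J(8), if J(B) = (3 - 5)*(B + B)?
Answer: -290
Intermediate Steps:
J(B) = -4*B
6*(-43) + J(8) = 6*(-43) - 4*8 = -258 - 32 = -290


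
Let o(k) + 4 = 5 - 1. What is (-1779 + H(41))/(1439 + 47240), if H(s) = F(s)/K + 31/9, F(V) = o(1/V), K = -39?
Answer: -15980/438111 ≈ -0.036475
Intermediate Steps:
o(k) = 0 (o(k) = -4 + (5 - 1) = -4 + 4 = 0)
F(V) = 0
H(s) = 31/9 (H(s) = 0/(-39) + 31/9 = 0*(-1/39) + 31*(⅑) = 0 + 31/9 = 31/9)
(-1779 + H(41))/(1439 + 47240) = (-1779 + 31/9)/(1439 + 47240) = -15980/9/48679 = -15980/9*1/48679 = -15980/438111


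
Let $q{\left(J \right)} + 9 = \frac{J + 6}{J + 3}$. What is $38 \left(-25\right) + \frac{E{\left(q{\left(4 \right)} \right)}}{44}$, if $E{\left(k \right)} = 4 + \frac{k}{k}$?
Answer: $- \frac{41795}{44} \approx -949.89$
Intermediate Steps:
$q{\left(J \right)} = -9 + \frac{6 + J}{3 + J}$ ($q{\left(J \right)} = -9 + \frac{J + 6}{J + 3} = -9 + \frac{6 + J}{3 + J}$)
$E{\left(k \right)} = 5$ ($E{\left(k \right)} = 4 + 1 = 5$)
$38 \left(-25\right) + \frac{E{\left(q{\left(4 \right)} \right)}}{44} = 38 \left(-25\right) + \frac{5}{44} = -950 + 5 \cdot \frac{1}{44} = -950 + \frac{5}{44} = - \frac{41795}{44}$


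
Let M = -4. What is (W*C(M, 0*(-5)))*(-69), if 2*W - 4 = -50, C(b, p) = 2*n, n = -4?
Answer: -12696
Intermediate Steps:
C(b, p) = -8 (C(b, p) = 2*(-4) = -8)
W = -23 (W = 2 + (½)*(-50) = 2 - 25 = -23)
(W*C(M, 0*(-5)))*(-69) = -23*(-8)*(-69) = 184*(-69) = -12696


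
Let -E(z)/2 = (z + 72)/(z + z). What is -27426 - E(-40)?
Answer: -137134/5 ≈ -27427.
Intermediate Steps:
E(z) = -(72 + z)/z (E(z) = -2*(z + 72)/(z + z) = -2*(72 + z)/(2*z) = -2*(72 + z)*1/(2*z) = -(72 + z)/z)
-27426 - E(-40) = -27426 - (-72 - 1*(-40))/(-40) = -27426 - (-1)*(-72 + 40)/40 = -27426 - (-1)*(-32)/40 = -27426 - 1*⅘ = -27426 - ⅘ = -137134/5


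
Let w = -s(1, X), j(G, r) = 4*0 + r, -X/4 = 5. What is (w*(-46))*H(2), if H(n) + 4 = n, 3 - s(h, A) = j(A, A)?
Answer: -2116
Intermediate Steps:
X = -20 (X = -4*5 = -20)
j(G, r) = r (j(G, r) = 0 + r = r)
s(h, A) = 3 - A
H(n) = -4 + n
w = -23 (w = -(3 - 1*(-20)) = -(3 + 20) = -1*23 = -23)
(w*(-46))*H(2) = (-23*(-46))*(-4 + 2) = 1058*(-2) = -2116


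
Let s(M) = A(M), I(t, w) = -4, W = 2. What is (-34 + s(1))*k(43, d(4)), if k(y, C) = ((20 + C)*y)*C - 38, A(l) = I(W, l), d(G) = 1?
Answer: -32870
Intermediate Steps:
A(l) = -4
s(M) = -4
k(y, C) = -38 + C*y*(20 + C) (k(y, C) = (y*(20 + C))*C - 38 = C*y*(20 + C) - 38 = -38 + C*y*(20 + C))
(-34 + s(1))*k(43, d(4)) = (-34 - 4)*(-38 + 43*1**2 + 20*1*43) = -38*(-38 + 43*1 + 860) = -38*(-38 + 43 + 860) = -38*865 = -32870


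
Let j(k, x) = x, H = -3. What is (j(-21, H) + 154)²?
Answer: 22801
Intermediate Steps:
(j(-21, H) + 154)² = (-3 + 154)² = 151² = 22801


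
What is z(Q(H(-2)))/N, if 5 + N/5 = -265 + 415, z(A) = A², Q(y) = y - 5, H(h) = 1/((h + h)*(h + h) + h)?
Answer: 4761/142100 ≈ 0.033505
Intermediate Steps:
H(h) = 1/(h + 4*h²) (H(h) = 1/((2*h)*(2*h) + h) = 1/(4*h² + h) = 1/(h + 4*h²))
Q(y) = -5 + y
N = 725 (N = -25 + 5*(-265 + 415) = -25 + 5*150 = -25 + 750 = 725)
z(Q(H(-2)))/N = (-5 + 1/((-2)*(1 + 4*(-2))))²/725 = (-5 - 1/(2*(1 - 8)))²*(1/725) = (-5 - ½/(-7))²*(1/725) = (-5 - ½*(-⅐))²*(1/725) = (-5 + 1/14)²*(1/725) = (-69/14)²*(1/725) = (4761/196)*(1/725) = 4761/142100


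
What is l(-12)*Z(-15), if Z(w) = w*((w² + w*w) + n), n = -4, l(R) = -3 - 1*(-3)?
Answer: 0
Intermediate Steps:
l(R) = 0 (l(R) = -3 + 3 = 0)
Z(w) = w*(-4 + 2*w²) (Z(w) = w*((w² + w*w) - 4) = w*((w² + w²) - 4) = w*(2*w² - 4) = w*(-4 + 2*w²))
l(-12)*Z(-15) = 0*(2*(-15)*(-2 + (-15)²)) = 0*(2*(-15)*(-2 + 225)) = 0*(2*(-15)*223) = 0*(-6690) = 0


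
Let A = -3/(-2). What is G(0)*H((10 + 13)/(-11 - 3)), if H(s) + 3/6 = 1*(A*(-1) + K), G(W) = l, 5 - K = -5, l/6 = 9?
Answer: 432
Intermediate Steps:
A = 3/2 (A = -3*(-½) = 3/2 ≈ 1.5000)
l = 54 (l = 6*9 = 54)
K = 10 (K = 5 - 1*(-5) = 5 + 5 = 10)
G(W) = 54
H(s) = 8 (H(s) = -½ + 1*((3/2)*(-1) + 10) = -½ + 1*(-3/2 + 10) = -½ + 1*(17/2) = -½ + 17/2 = 8)
G(0)*H((10 + 13)/(-11 - 3)) = 54*8 = 432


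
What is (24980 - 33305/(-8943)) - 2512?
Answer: 200964629/8943 ≈ 22472.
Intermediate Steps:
(24980 - 33305/(-8943)) - 2512 = (24980 - 33305*(-1/8943)) - 2512 = (24980 + 33305/8943) - 2512 = 223429445/8943 - 2512 = 200964629/8943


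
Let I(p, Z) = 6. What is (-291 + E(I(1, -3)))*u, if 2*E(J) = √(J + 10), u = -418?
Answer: 120802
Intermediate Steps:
E(J) = √(10 + J)/2 (E(J) = √(J + 10)/2 = √(10 + J)/2)
(-291 + E(I(1, -3)))*u = (-291 + √(10 + 6)/2)*(-418) = (-291 + √16/2)*(-418) = (-291 + (½)*4)*(-418) = (-291 + 2)*(-418) = -289*(-418) = 120802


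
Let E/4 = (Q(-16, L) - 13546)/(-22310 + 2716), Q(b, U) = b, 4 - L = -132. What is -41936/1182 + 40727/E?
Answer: 235241693597/16030284 ≈ 14675.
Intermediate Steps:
L = 136 (L = 4 - 1*(-132) = 4 + 132 = 136)
E = 27124/9797 (E = 4*((-16 - 13546)/(-22310 + 2716)) = 4*(-13562/(-19594)) = 4*(-13562*(-1/19594)) = 4*(6781/9797) = 27124/9797 ≈ 2.7686)
-41936/1182 + 40727/E = -41936/1182 + 40727/(27124/9797) = -41936*1/1182 + 40727*(9797/27124) = -20968/591 + 399002419/27124 = 235241693597/16030284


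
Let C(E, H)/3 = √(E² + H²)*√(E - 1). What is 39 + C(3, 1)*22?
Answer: 39 + 132*√5 ≈ 334.16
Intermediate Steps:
C(E, H) = 3*√(-1 + E)*√(E² + H²) (C(E, H) = 3*(√(E² + H²)*√(E - 1)) = 3*(√(E² + H²)*√(-1 + E)) = 3*(√(-1 + E)*√(E² + H²)) = 3*√(-1 + E)*√(E² + H²))
39 + C(3, 1)*22 = 39 + (3*√(-1 + 3)*√(3² + 1²))*22 = 39 + (3*√2*√(9 + 1))*22 = 39 + (3*√2*√10)*22 = 39 + (6*√5)*22 = 39 + 132*√5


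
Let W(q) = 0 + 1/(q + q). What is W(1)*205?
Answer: 205/2 ≈ 102.50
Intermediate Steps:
W(q) = 1/(2*q) (W(q) = 0 + 1/(2*q) = 1/(2*q))
W(1)*205 = ((½)/1)*205 = ((½)*1)*205 = (½)*205 = 205/2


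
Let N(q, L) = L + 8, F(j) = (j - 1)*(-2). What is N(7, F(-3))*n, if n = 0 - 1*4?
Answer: -64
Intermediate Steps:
n = -4 (n = 0 - 4 = -4)
F(j) = 2 - 2*j (F(j) = (-1 + j)*(-2) = 2 - 2*j)
N(q, L) = 8 + L
N(7, F(-3))*n = (8 + (2 - 2*(-3)))*(-4) = (8 + (2 + 6))*(-4) = (8 + 8)*(-4) = 16*(-4) = -64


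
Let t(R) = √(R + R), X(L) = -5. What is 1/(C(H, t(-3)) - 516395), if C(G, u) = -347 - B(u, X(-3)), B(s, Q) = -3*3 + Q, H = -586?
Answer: -1/516728 ≈ -1.9353e-6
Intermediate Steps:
t(R) = √2*√R (t(R) = √(2*R) = √2*√R)
B(s, Q) = -9 + Q
C(G, u) = -333 (C(G, u) = -347 - (-9 - 5) = -347 - 1*(-14) = -347 + 14 = -333)
1/(C(H, t(-3)) - 516395) = 1/(-333 - 516395) = 1/(-516728) = -1/516728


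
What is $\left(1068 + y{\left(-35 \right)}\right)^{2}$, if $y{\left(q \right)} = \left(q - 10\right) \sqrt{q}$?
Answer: $1069749 - 96120 i \sqrt{35} \approx 1.0697 \cdot 10^{6} - 5.6865 \cdot 10^{5} i$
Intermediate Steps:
$y{\left(q \right)} = \sqrt{q} \left(-10 + q\right)$ ($y{\left(q \right)} = \left(q - 10\right) \sqrt{q} = \left(-10 + q\right) \sqrt{q} = \sqrt{q} \left(-10 + q\right)$)
$\left(1068 + y{\left(-35 \right)}\right)^{2} = \left(1068 + \sqrt{-35} \left(-10 - 35\right)\right)^{2} = \left(1068 + i \sqrt{35} \left(-45\right)\right)^{2} = \left(1068 - 45 i \sqrt{35}\right)^{2}$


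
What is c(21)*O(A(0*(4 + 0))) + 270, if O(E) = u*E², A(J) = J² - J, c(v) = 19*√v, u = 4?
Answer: 270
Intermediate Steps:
O(E) = 4*E²
c(21)*O(A(0*(4 + 0))) + 270 = (19*√21)*(4*((0*(4 + 0))*(-1 + 0*(4 + 0)))²) + 270 = (19*√21)*(4*((0*4)*(-1 + 0*4))²) + 270 = (19*√21)*(4*(0*(-1 + 0))²) + 270 = (19*√21)*(4*(0*(-1))²) + 270 = (19*√21)*(4*0²) + 270 = (19*√21)*(4*0) + 270 = (19*√21)*0 + 270 = 0 + 270 = 270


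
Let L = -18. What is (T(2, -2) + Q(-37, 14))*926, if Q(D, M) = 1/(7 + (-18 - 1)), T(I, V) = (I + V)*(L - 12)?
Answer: -463/6 ≈ -77.167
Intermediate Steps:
T(I, V) = -30*I - 30*V (T(I, V) = (I + V)*(-18 - 12) = (I + V)*(-30) = -30*I - 30*V)
Q(D, M) = -1/12 (Q(D, M) = 1/(7 - 19) = 1/(-12) = -1/12)
(T(2, -2) + Q(-37, 14))*926 = ((-30*2 - 30*(-2)) - 1/12)*926 = ((-60 + 60) - 1/12)*926 = (0 - 1/12)*926 = -1/12*926 = -463/6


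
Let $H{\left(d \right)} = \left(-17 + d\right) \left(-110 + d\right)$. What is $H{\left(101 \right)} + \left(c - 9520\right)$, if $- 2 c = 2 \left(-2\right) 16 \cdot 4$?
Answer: $-10148$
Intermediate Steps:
$H{\left(d \right)} = \left(-110 + d\right) \left(-17 + d\right)$
$c = 128$ ($c = - \frac{2 \left(-2\right) 16 \cdot 4}{2} = - \frac{\left(-4\right) 16 \cdot 4}{2} = - \frac{\left(-64\right) 4}{2} = \left(- \frac{1}{2}\right) \left(-256\right) = 128$)
$H{\left(101 \right)} + \left(c - 9520\right) = \left(1870 + 101^{2} - 12827\right) + \left(128 - 9520\right) = \left(1870 + 10201 - 12827\right) - 9392 = -756 - 9392 = -10148$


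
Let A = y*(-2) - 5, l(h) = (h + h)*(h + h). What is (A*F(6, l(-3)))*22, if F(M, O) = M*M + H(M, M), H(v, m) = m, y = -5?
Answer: 4620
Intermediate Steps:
l(h) = 4*h² (l(h) = (2*h)*(2*h) = 4*h²)
A = 5 (A = -5*(-2) - 5 = 10 - 5 = 5)
F(M, O) = M + M² (F(M, O) = M*M + M = M² + M = M + M²)
(A*F(6, l(-3)))*22 = (5*(6*(1 + 6)))*22 = (5*(6*7))*22 = (5*42)*22 = 210*22 = 4620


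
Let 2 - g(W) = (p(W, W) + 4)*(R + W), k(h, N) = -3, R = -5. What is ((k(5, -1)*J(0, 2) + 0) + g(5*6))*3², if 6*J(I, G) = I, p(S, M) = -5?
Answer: 243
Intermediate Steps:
J(I, G) = I/6
g(W) = -3 + W (g(W) = 2 - (-5 + 4)*(-5 + W) = 2 - (-1)*(-5 + W) = 2 - (5 - W) = 2 + (-5 + W) = -3 + W)
((k(5, -1)*J(0, 2) + 0) + g(5*6))*3² = ((-0/2 + 0) + (-3 + 5*6))*3² = ((-3*0 + 0) + (-3 + 30))*9 = ((0 + 0) + 27)*9 = (0 + 27)*9 = 27*9 = 243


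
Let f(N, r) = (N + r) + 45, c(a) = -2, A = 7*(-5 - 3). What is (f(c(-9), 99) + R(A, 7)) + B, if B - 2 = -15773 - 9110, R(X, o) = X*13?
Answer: -25467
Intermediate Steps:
A = -56 (A = 7*(-8) = -56)
R(X, o) = 13*X
B = -24881 (B = 2 + (-15773 - 9110) = 2 - 24883 = -24881)
f(N, r) = 45 + N + r
(f(c(-9), 99) + R(A, 7)) + B = ((45 - 2 + 99) + 13*(-56)) - 24881 = (142 - 728) - 24881 = -586 - 24881 = -25467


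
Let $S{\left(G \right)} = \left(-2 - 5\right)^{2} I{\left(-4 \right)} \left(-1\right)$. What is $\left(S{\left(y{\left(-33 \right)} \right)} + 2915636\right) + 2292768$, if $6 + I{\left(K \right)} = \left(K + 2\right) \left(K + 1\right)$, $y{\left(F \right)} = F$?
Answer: $5208404$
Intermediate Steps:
$I{\left(K \right)} = -6 + \left(1 + K\right) \left(2 + K\right)$ ($I{\left(K \right)} = -6 + \left(K + 2\right) \left(K + 1\right) = -6 + \left(2 + K\right) \left(1 + K\right) = -6 + \left(1 + K\right) \left(2 + K\right)$)
$S{\left(G \right)} = 0$ ($S{\left(G \right)} = \left(-2 - 5\right)^{2} \left(-4 + \left(-4\right)^{2} + 3 \left(-4\right)\right) \left(-1\right) = \left(-7\right)^{2} \left(-4 + 16 - 12\right) \left(-1\right) = 49 \cdot 0 \left(-1\right) = 0 \left(-1\right) = 0$)
$\left(S{\left(y{\left(-33 \right)} \right)} + 2915636\right) + 2292768 = \left(0 + 2915636\right) + 2292768 = 2915636 + 2292768 = 5208404$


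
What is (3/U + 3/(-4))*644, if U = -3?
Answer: -1127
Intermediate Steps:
(3/U + 3/(-4))*644 = (3/(-3) + 3/(-4))*644 = (3*(-⅓) + 3*(-¼))*644 = (-1 - ¾)*644 = -7/4*644 = -1127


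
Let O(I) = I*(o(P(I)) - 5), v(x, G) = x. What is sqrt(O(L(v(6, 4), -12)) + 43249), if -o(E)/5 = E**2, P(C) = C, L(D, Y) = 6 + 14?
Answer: sqrt(3149) ≈ 56.116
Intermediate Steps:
L(D, Y) = 20
o(E) = -5*E**2
O(I) = I*(-5 - 5*I**2) (O(I) = I*(-5*I**2 - 5) = I*(-5 - 5*I**2))
sqrt(O(L(v(6, 4), -12)) + 43249) = sqrt(-5*20*(1 + 20**2) + 43249) = sqrt(-5*20*(1 + 400) + 43249) = sqrt(-5*20*401 + 43249) = sqrt(-40100 + 43249) = sqrt(3149)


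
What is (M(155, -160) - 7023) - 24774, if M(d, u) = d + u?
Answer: -31802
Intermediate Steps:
(M(155, -160) - 7023) - 24774 = ((155 - 160) - 7023) - 24774 = (-5 - 7023) - 24774 = -7028 - 24774 = -31802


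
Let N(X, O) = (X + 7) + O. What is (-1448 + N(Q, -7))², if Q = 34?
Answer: 1999396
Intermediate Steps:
N(X, O) = 7 + O + X (N(X, O) = (7 + X) + O = 7 + O + X)
(-1448 + N(Q, -7))² = (-1448 + (7 - 7 + 34))² = (-1448 + 34)² = (-1414)² = 1999396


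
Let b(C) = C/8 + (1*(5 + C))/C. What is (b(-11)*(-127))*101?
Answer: 936371/88 ≈ 10641.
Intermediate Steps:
b(C) = C/8 + (5 + C)/C (b(C) = C*(⅛) + (5 + C)/C = C/8 + (5 + C)/C)
(b(-11)*(-127))*101 = ((1 + 5/(-11) + (⅛)*(-11))*(-127))*101 = ((1 + 5*(-1/11) - 11/8)*(-127))*101 = ((1 - 5/11 - 11/8)*(-127))*101 = -73/88*(-127)*101 = (9271/88)*101 = 936371/88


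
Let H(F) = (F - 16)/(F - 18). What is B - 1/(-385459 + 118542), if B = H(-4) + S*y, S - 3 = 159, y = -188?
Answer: -89418796491/2936087 ≈ -30455.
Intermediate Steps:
S = 162 (S = 3 + 159 = 162)
H(F) = (-16 + F)/(-18 + F)
B = -335006/11 (B = (-16 - 4)/(-18 - 4) + 162*(-188) = -20/(-22) - 30456 = -1/22*(-20) - 30456 = 10/11 - 30456 = -335006/11 ≈ -30455.)
B - 1/(-385459 + 118542) = -335006/11 - 1/(-385459 + 118542) = -335006/11 - 1/(-266917) = -335006/11 - 1*(-1/266917) = -335006/11 + 1/266917 = -89418796491/2936087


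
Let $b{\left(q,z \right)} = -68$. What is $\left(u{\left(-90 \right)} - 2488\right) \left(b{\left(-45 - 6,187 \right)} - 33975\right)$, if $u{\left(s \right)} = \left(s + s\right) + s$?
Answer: $93890594$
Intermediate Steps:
$u{\left(s \right)} = 3 s$ ($u{\left(s \right)} = 2 s + s = 3 s$)
$\left(u{\left(-90 \right)} - 2488\right) \left(b{\left(-45 - 6,187 \right)} - 33975\right) = \left(3 \left(-90\right) - 2488\right) \left(-68 - 33975\right) = \left(-270 - 2488\right) \left(-34043\right) = \left(-2758\right) \left(-34043\right) = 93890594$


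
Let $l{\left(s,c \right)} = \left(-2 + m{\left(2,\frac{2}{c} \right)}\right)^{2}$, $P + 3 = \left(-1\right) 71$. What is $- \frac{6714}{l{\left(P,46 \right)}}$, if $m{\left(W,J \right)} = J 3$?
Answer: $- \frac{3551706}{1849} \approx -1920.9$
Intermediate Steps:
$m{\left(W,J \right)} = 3 J$
$P = -74$ ($P = -3 - 71 = -74$)
$l{\left(s,c \right)} = \left(-2 + \frac{6}{c}\right)^{2}$ ($l{\left(s,c \right)} = \left(-2 + 3 \frac{2}{c}\right)^{2} = \left(-2 + \frac{6}{c}\right)^{2}$)
$- \frac{6714}{l{\left(P,46 \right)}} = - \frac{6714}{4 \cdot \frac{1}{2116} \left(-3 + 46\right)^{2}} = - \frac{6714}{4 \cdot \frac{1}{2116} \cdot 43^{2}} = - \frac{6714}{4 \cdot \frac{1}{2116} \cdot 1849} = - \frac{6714}{\frac{1849}{529}} = \left(-6714\right) \frac{529}{1849} = - \frac{3551706}{1849}$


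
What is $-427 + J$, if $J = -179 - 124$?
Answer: $-730$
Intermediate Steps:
$J = -303$ ($J = -179 - 124 = -303$)
$-427 + J = -427 - 303 = -730$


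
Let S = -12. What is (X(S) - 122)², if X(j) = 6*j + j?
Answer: 42436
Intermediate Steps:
X(j) = 7*j
(X(S) - 122)² = (7*(-12) - 122)² = (-84 - 122)² = (-206)² = 42436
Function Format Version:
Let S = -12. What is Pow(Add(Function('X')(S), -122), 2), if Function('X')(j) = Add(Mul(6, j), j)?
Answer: 42436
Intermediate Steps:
Function('X')(j) = Mul(7, j)
Pow(Add(Function('X')(S), -122), 2) = Pow(Add(Mul(7, -12), -122), 2) = Pow(Add(-84, -122), 2) = Pow(-206, 2) = 42436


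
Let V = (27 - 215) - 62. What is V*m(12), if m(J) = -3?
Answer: 750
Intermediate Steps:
V = -250 (V = -188 - 62 = -250)
V*m(12) = -250*(-3) = 750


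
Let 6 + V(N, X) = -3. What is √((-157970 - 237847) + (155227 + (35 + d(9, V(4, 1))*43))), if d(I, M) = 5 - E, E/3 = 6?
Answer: I*√241114 ≈ 491.03*I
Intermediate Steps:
E = 18 (E = 3*6 = 18)
V(N, X) = -9 (V(N, X) = -6 - 3 = -9)
d(I, M) = -13 (d(I, M) = 5 - 1*18 = 5 - 18 = -13)
√((-157970 - 237847) + (155227 + (35 + d(9, V(4, 1))*43))) = √((-157970 - 237847) + (155227 + (35 - 13*43))) = √(-395817 + (155227 + (35 - 559))) = √(-395817 + (155227 - 524)) = √(-395817 + 154703) = √(-241114) = I*√241114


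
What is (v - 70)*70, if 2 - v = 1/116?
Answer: -276115/58 ≈ -4760.6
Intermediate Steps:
v = 231/116 (v = 2 - 1/116 = 231/116 ≈ 1.9914)
(v - 70)*70 = (231/116 - 70)*70 = -7889/116*70 = -276115/58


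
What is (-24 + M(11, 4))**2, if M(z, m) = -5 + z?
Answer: 324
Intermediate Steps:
(-24 + M(11, 4))**2 = (-24 + (-5 + 11))**2 = (-24 + 6)**2 = (-18)**2 = 324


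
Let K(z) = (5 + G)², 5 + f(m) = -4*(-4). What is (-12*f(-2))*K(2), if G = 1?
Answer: -4752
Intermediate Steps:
f(m) = 11 (f(m) = -5 - 4*(-4) = -5 + 16 = 11)
K(z) = 36 (K(z) = (5 + 1)² = 6² = 36)
(-12*f(-2))*K(2) = -12*11*36 = -132*36 = -4752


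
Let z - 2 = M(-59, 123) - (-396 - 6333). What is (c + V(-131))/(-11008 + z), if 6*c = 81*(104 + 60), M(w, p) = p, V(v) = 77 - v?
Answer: -1211/2077 ≈ -0.58305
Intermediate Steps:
c = 2214 (c = (81*(104 + 60))/6 = (81*164)/6 = (⅙)*13284 = 2214)
z = 6854 (z = 2 + (123 - (-396 - 6333)) = 2 + (123 - 1*(-6729)) = 2 + (123 + 6729) = 2 + 6852 = 6854)
(c + V(-131))/(-11008 + z) = (2214 + (77 - 1*(-131)))/(-11008 + 6854) = (2214 + (77 + 131))/(-4154) = (2214 + 208)*(-1/4154) = 2422*(-1/4154) = -1211/2077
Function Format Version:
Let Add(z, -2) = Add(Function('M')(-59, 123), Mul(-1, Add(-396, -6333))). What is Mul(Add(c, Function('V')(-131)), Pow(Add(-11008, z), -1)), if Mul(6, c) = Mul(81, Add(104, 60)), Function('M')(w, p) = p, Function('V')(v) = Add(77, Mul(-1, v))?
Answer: Rational(-1211, 2077) ≈ -0.58305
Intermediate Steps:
c = 2214 (c = Mul(Rational(1, 6), Mul(81, Add(104, 60))) = Mul(Rational(1, 6), Mul(81, 164)) = Mul(Rational(1, 6), 13284) = 2214)
z = 6854 (z = Add(2, Add(123, Mul(-1, Add(-396, -6333)))) = Add(2, Add(123, Mul(-1, -6729))) = Add(2, Add(123, 6729)) = Add(2, 6852) = 6854)
Mul(Add(c, Function('V')(-131)), Pow(Add(-11008, z), -1)) = Mul(Add(2214, Add(77, Mul(-1, -131))), Pow(Add(-11008, 6854), -1)) = Mul(Add(2214, Add(77, 131)), Pow(-4154, -1)) = Mul(Add(2214, 208), Rational(-1, 4154)) = Mul(2422, Rational(-1, 4154)) = Rational(-1211, 2077)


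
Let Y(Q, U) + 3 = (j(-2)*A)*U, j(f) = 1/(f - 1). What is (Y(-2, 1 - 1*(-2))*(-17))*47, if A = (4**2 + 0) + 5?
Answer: 19176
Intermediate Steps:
j(f) = 1/(-1 + f)
A = 21 (A = (16 + 0) + 5 = 16 + 5 = 21)
Y(Q, U) = -3 - 7*U (Y(Q, U) = -3 + (21/(-1 - 2))*U = -3 + (21/(-3))*U = -3 + (-1/3*21)*U = -3 - 7*U)
(Y(-2, 1 - 1*(-2))*(-17))*47 = ((-3 - 7*(1 - 1*(-2)))*(-17))*47 = ((-3 - 7*(1 + 2))*(-17))*47 = ((-3 - 7*3)*(-17))*47 = ((-3 - 21)*(-17))*47 = -24*(-17)*47 = 408*47 = 19176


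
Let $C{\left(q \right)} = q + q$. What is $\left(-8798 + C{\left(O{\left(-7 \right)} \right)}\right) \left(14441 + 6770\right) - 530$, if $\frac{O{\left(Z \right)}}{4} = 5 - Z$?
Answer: $-184578652$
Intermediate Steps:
$O{\left(Z \right)} = 20 - 4 Z$ ($O{\left(Z \right)} = 4 \left(5 - Z\right) = 20 - 4 Z$)
$C{\left(q \right)} = 2 q$
$\left(-8798 + C{\left(O{\left(-7 \right)} \right)}\right) \left(14441 + 6770\right) - 530 = \left(-8798 + 2 \left(20 - -28\right)\right) \left(14441 + 6770\right) - 530 = \left(-8798 + 2 \left(20 + 28\right)\right) 21211 - 530 = \left(-8798 + 2 \cdot 48\right) 21211 - 530 = \left(-8798 + 96\right) 21211 - 530 = \left(-8702\right) 21211 - 530 = -184578122 - 530 = -184578652$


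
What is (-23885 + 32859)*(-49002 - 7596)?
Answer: -507910452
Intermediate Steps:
(-23885 + 32859)*(-49002 - 7596) = 8974*(-56598) = -507910452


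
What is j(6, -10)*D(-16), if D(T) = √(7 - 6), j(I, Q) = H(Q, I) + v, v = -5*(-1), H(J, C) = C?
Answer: 11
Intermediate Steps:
v = 5
j(I, Q) = 5 + I (j(I, Q) = I + 5 = 5 + I)
D(T) = 1 (D(T) = √1 = 1)
j(6, -10)*D(-16) = (5 + 6)*1 = 11*1 = 11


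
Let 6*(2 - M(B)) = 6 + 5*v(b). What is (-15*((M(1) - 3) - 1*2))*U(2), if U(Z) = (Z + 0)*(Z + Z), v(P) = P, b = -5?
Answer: -20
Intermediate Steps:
U(Z) = 2*Z**2 (U(Z) = Z*(2*Z) = 2*Z**2)
M(B) = 31/6 (M(B) = 2 - (6 + 5*(-5))/6 = 2 - (6 - 25)/6 = 2 - 1/6*(-19) = 2 + 19/6 = 31/6)
(-15*((M(1) - 3) - 1*2))*U(2) = (-15*((31/6 - 3) - 1*2))*(2*2**2) = (-15*(13/6 - 2))*(2*4) = -15*1/6*8 = -5/2*8 = -20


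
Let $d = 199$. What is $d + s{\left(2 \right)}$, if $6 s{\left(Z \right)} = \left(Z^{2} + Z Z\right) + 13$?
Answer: $\frac{405}{2} \approx 202.5$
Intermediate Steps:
$s{\left(Z \right)} = \frac{13}{6} + \frac{Z^{2}}{3}$ ($s{\left(Z \right)} = \frac{\left(Z^{2} + Z Z\right) + 13}{6} = \frac{\left(Z^{2} + Z^{2}\right) + 13}{6} = \frac{2 Z^{2} + 13}{6} = \frac{13 + 2 Z^{2}}{6} = \frac{13}{6} + \frac{Z^{2}}{3}$)
$d + s{\left(2 \right)} = 199 + \left(\frac{13}{6} + \frac{2^{2}}{3}\right) = 199 + \left(\frac{13}{6} + \frac{1}{3} \cdot 4\right) = 199 + \left(\frac{13}{6} + \frac{4}{3}\right) = 199 + \frac{7}{2} = \frac{405}{2}$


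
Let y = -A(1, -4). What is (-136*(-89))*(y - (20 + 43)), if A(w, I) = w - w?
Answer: -762552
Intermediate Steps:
A(w, I) = 0
y = 0 (y = -1*0 = 0)
(-136*(-89))*(y - (20 + 43)) = (-136*(-89))*(0 - (20 + 43)) = 12104*(0 - 1*63) = 12104*(0 - 63) = 12104*(-63) = -762552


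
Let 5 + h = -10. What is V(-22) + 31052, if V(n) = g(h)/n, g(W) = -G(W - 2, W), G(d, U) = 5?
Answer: 683149/22 ≈ 31052.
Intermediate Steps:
h = -15 (h = -5 - 10 = -15)
g(W) = -5 (g(W) = -1*5 = -5)
V(n) = -5/n
V(-22) + 31052 = -5/(-22) + 31052 = -5*(-1/22) + 31052 = 5/22 + 31052 = 683149/22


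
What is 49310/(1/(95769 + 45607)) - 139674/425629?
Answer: 2967166404462566/425629 ≈ 6.9713e+9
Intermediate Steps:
49310/(1/(95769 + 45607)) - 139674/425629 = 49310/(1/141376) - 139674*1/425629 = 49310/(1/141376) - 139674/425629 = 49310*141376 - 139674/425629 = 6971250560 - 139674/425629 = 2967166404462566/425629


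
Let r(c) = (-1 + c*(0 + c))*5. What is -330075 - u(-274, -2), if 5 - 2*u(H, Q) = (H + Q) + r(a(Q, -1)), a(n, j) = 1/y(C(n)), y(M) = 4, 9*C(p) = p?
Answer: -10566971/32 ≈ -3.3022e+5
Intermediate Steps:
C(p) = p/9
a(n, j) = 1/4
r(c) = -5 + 5*c**2 (r(c) = (-1 + c*c)*5 = (-1 + c**2)*5 = -5 + 5*c**2)
u(H, Q) = 155/32 - H/2 - Q/2 (u(H, Q) = 5/2 - ((H + Q) + (-5 + 5*(1/4)**2))/2 = 5/2 - ((H + Q) + (-5 + 5*(1/16)))/2 = 5/2 - ((H + Q) + (-5 + 5/16))/2 = 5/2 - ((H + Q) - 75/16)/2 = 5/2 - (-75/16 + H + Q)/2 = 5/2 + (75/32 - H/2 - Q/2) = 155/32 - H/2 - Q/2)
-330075 - u(-274, -2) = -330075 - (155/32 - 1/2*(-274) - 1/2*(-2)) = -330075 - (155/32 + 137 + 1) = -330075 - 1*4571/32 = -330075 - 4571/32 = -10566971/32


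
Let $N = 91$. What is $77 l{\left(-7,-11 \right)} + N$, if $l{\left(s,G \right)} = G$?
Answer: $-756$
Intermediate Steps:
$77 l{\left(-7,-11 \right)} + N = 77 \left(-11\right) + 91 = -847 + 91 = -756$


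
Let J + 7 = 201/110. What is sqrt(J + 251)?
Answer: sqrt(2974510)/110 ≈ 15.679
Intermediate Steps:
J = -569/110 (J = -7 + 201/110 = -569/110 ≈ -5.1727)
sqrt(J + 251) = sqrt(-569/110 + 251) = sqrt(27041/110) = sqrt(2974510)/110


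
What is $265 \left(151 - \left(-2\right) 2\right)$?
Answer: $41075$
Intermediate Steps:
$265 \left(151 - \left(-2\right) 2\right) = 265 \left(151 - -4\right) = 265 \left(151 + 4\right) = 265 \cdot 155 = 41075$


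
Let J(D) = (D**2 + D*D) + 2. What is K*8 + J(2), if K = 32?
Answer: 266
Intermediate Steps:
J(D) = 2 + 2*D**2 (J(D) = (D**2 + D**2) + 2 = 2*D**2 + 2 = 2 + 2*D**2)
K*8 + J(2) = 32*8 + (2 + 2*2**2) = 256 + (2 + 2*4) = 256 + (2 + 8) = 256 + 10 = 266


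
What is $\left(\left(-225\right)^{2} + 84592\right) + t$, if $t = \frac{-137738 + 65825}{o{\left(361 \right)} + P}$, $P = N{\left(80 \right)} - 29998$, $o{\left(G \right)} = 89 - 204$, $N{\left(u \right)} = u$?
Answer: $\frac{1353681358}{10011} \approx 1.3522 \cdot 10^{5}$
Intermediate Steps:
$o{\left(G \right)} = -115$ ($o{\left(G \right)} = 89 - 204 = -115$)
$P = -29918$ ($P = 80 - 29998 = -29918$)
$t = \frac{23971}{10011}$ ($t = \frac{-137738 + 65825}{-115 - 29918} = - \frac{71913}{-30033} = \left(-71913\right) \left(- \frac{1}{30033}\right) = \frac{23971}{10011} \approx 2.3945$)
$\left(\left(-225\right)^{2} + 84592\right) + t = \left(\left(-225\right)^{2} + 84592\right) + \frac{23971}{10011} = \left(50625 + 84592\right) + \frac{23971}{10011} = 135217 + \frac{23971}{10011} = \frac{1353681358}{10011}$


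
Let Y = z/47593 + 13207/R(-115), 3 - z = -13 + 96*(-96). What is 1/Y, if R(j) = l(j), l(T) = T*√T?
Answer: 668239891774000/395218241606260001 - 3440235559569445*I*√115/395218241606260001 ≈ 0.0016908 - 0.093347*I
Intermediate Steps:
l(T) = T^(3/2)
R(j) = j^(3/2)
z = 9232 (z = 3 - (-13 + 96*(-96)) = 3 - (-13 - 9216) = 3 - 1*(-9229) = 3 + 9229 = 9232)
Y = 9232/47593 + 13207*I*√115/13225 (Y = 9232/47593 + 13207/((-115)^(3/2)) = 9232*(1/47593) + 13207/((-115*I*√115)) = 9232/47593 + 13207*(I*√115/13225) = 9232/47593 + 13207*I*√115/13225 ≈ 0.19398 + 10.709*I)
1/Y = 1/(9232/47593 + 13207*I*√115/13225)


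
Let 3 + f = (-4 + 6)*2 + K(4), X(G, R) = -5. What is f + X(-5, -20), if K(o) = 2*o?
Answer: 4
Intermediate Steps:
f = 9 (f = -3 + ((-4 + 6)*2 + 2*4) = -3 + (2*2 + 8) = -3 + (4 + 8) = -3 + 12 = 9)
f + X(-5, -20) = 9 - 5 = 4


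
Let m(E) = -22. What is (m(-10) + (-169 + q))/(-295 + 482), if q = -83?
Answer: -274/187 ≈ -1.4652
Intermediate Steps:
(m(-10) + (-169 + q))/(-295 + 482) = (-22 + (-169 - 83))/(-295 + 482) = (-22 - 252)/187 = -274*1/187 = -274/187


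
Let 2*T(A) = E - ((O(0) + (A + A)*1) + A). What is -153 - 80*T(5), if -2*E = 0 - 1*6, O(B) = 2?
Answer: 407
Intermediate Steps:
E = 3 (E = -(0 - 1*6)/2 = -(0 - 6)/2 = -½*(-6) = 3)
T(A) = ½ - 3*A/2 (T(A) = (3 - ((2 + (A + A)*1) + A))/2 = (3 - ((2 + (2*A)*1) + A))/2 = (3 - ((2 + 2*A) + A))/2 = (3 - (2 + 3*A))/2 = (3 + (-2 - 3*A))/2 = (1 - 3*A)/2 = ½ - 3*A/2)
-153 - 80*T(5) = -153 - 80*(½ - 3/2*5) = -153 - 80*(½ - 15/2) = -153 - 80*(-7) = -153 + 560 = 407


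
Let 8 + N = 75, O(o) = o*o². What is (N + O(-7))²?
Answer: 76176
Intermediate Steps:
O(o) = o³
N = 67 (N = -8 + 75 = 67)
(N + O(-7))² = (67 + (-7)³)² = (67 - 343)² = (-276)² = 76176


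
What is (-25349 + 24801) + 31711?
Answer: 31163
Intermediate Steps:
(-25349 + 24801) + 31711 = -548 + 31711 = 31163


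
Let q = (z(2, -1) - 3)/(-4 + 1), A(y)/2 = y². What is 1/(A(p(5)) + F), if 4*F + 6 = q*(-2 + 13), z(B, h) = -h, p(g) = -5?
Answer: 3/151 ≈ 0.019868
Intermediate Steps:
A(y) = 2*y²
q = ⅔ (q = (-1*(-1) - 3)/(-4 + 1) = (1 - 3)/(-3) = -2*(-⅓) = ⅔ ≈ 0.66667)
F = ⅓ (F = -3/2 + (2*(-2 + 13)/3)/4 = -3/2 + ((⅔)*11)/4 = -3/2 + (¼)*(22/3) = -3/2 + 11/6 = ⅓ ≈ 0.33333)
1/(A(p(5)) + F) = 1/(2*(-5)² + ⅓) = 1/(2*25 + ⅓) = 1/(50 + ⅓) = 1/(151/3) = 3/151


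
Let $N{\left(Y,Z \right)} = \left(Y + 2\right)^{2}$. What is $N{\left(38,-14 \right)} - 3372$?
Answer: $-1772$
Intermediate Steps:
$N{\left(Y,Z \right)} = \left(2 + Y\right)^{2}$
$N{\left(38,-14 \right)} - 3372 = \left(2 + 38\right)^{2} - 3372 = 40^{2} - 3372 = 1600 - 3372 = -1772$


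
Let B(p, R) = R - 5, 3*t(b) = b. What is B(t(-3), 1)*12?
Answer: -48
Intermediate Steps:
t(b) = b/3
B(p, R) = -5 + R
B(t(-3), 1)*12 = (-5 + 1)*12 = -4*12 = -48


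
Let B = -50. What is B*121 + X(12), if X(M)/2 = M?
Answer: -6026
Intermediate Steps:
X(M) = 2*M
B*121 + X(12) = -50*121 + 2*12 = -6050 + 24 = -6026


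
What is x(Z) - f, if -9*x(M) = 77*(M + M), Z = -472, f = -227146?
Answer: 2117002/9 ≈ 2.3522e+5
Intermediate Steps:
x(M) = -154*M/9 (x(M) = -77*(M + M)/9 = -77*2*M/9 = -154*M/9)
x(Z) - f = -154/9*(-472) - 1*(-227146) = 72688/9 + 227146 = 2117002/9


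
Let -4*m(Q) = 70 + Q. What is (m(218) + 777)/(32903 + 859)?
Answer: 235/11254 ≈ 0.020881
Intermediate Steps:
m(Q) = -35/2 - Q/4 (m(Q) = -(70 + Q)/4 = -35/2 - Q/4)
(m(218) + 777)/(32903 + 859) = ((-35/2 - 1/4*218) + 777)/(32903 + 859) = ((-35/2 - 109/2) + 777)/33762 = (-72 + 777)*(1/33762) = 705*(1/33762) = 235/11254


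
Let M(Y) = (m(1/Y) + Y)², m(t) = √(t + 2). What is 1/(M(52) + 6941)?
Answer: 1739036/16772576711 - 10816*√1365/251588650665 ≈ 0.00010209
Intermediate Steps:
m(t) = √(2 + t)
M(Y) = (Y + √(2 + 1/Y))² (M(Y) = (√(2 + 1/Y) + Y)² = (Y + √(2 + 1/Y))²)
1/(M(52) + 6941) = 1/((52 + √(2 + 1/52))² + 6941) = 1/((52 + √(105/52))² + 6941) = 1/((52 + √1365/26)² + 6941) = 1/(6941 + (52 + √1365/26)²)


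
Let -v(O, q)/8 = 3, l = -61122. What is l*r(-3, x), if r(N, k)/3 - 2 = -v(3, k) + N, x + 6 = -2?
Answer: -4217418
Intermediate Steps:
v(O, q) = -24 (v(O, q) = -8*3 = -24)
x = -8 (x = -6 - 2 = -8)
r(N, k) = 78 + 3*N (r(N, k) = 6 + 3*(-1*(-24) + N) = 6 + 3*(24 + N) = 6 + (72 + 3*N) = 78 + 3*N)
l*r(-3, x) = -61122*(78 + 3*(-3)) = -61122*(78 - 9) = -61122*69 = -4217418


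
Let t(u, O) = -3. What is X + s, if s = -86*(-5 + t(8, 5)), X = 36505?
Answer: 37193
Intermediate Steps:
s = 688 (s = -86*(-5 - 3) = -86*(-8) = 688)
X + s = 36505 + 688 = 37193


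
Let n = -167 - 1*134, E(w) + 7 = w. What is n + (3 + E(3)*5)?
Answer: -318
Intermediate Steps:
E(w) = -7 + w
n = -301 (n = -167 - 134 = -301)
n + (3 + E(3)*5) = -301 + (3 + (-7 + 3)*5) = -301 + (3 - 4*5) = -301 + (3 - 20) = -301 - 17 = -318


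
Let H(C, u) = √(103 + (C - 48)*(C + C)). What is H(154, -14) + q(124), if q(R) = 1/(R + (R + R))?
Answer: 1/372 + 3*√3639 ≈ 180.98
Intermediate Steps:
H(C, u) = √(103 + 2*C*(-48 + C)) (H(C, u) = √(103 + (-48 + C)*(2*C)) = √(103 + 2*C*(-48 + C)))
q(R) = 1/(3*R) (q(R) = 1/(R + 2*R) = 1/(3*R))
H(154, -14) + q(124) = √(103 - 96*154 + 2*154²) + (⅓)/124 = √(103 - 14784 + 2*23716) + (⅓)*(1/124) = √(103 - 14784 + 47432) + 1/372 = √32751 + 1/372 = 3*√3639 + 1/372 = 1/372 + 3*√3639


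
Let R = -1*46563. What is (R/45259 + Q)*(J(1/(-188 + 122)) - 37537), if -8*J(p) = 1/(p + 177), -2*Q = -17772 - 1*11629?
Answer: -2333652812935861793/4229363032 ≈ -5.5177e+8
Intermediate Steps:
R = -46563
Q = 29401/2 (Q = -(-17772 - 1*11629)/2 = -(-17772 - 11629)/2 = -½*(-29401) = 29401/2 ≈ 14701.)
J(p) = -1/(8*(177 + p)) (J(p) = -1/(8*(p + 177)) = -1/(8*(177 + p)))
(R/45259 + Q)*(J(1/(-188 + 122)) - 37537) = (-46563/45259 + 29401/2)*(-1/(1416 + 8/(-188 + 122)) - 37537) = (-46563*1/45259 + 29401/2)*(-1/(1416 + 8/(-66)) - 37537) = (-46563/45259 + 29401/2)*(-1/(1416 + 8*(-1/66)) - 37537) = 1330566733*(-1/(1416 - 4/33) - 37537)/90518 = 1330566733*(-1/46724/33 - 37537)/90518 = 1330566733*(-1*33/46724 - 37537)/90518 = 1330566733*(-33/46724 - 37537)/90518 = (1330566733/90518)*(-1753878821/46724) = -2333652812935861793/4229363032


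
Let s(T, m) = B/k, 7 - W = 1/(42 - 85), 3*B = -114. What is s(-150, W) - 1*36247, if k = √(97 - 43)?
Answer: -36247 - 19*√6/9 ≈ -36252.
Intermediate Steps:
B = -38 (B = (⅓)*(-114) = -38)
W = 302/43 (W = 7 - 1/(42 - 85) = 7 - 1/(-43) = 7 - 1*(-1/43) = 7 + 1/43 = 302/43 ≈ 7.0233)
k = 3*√6 (k = √54 = 3*√6 ≈ 7.3485)
s(T, m) = -19*√6/9 (s(T, m) = -38*√6/18 = -19*√6/9)
s(-150, W) - 1*36247 = -19*√6/9 - 1*36247 = -19*√6/9 - 36247 = -36247 - 19*√6/9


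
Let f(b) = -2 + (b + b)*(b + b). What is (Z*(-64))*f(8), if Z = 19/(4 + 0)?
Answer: -77216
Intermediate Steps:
f(b) = -2 + 4*b**2 (f(b) = -2 + (2*b)*(2*b) = -2 + 4*b**2)
Z = 19/4 ≈ 4.7500
(Z*(-64))*f(8) = ((19/4)*(-64))*(-2 + 4*8**2) = -304*(-2 + 4*64) = -304*(-2 + 256) = -304*254 = -77216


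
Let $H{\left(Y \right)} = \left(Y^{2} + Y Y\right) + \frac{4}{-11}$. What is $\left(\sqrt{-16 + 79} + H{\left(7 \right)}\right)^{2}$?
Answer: $\frac{1161099}{121} + \frac{6444 \sqrt{7}}{11} \approx 11146.0$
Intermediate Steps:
$H{\left(Y \right)} = - \frac{4}{11} + 2 Y^{2}$ ($H{\left(Y \right)} = \left(Y^{2} + Y^{2}\right) + 4 \left(- \frac{1}{11}\right) = 2 Y^{2} - \frac{4}{11} = - \frac{4}{11} + 2 Y^{2}$)
$\left(\sqrt{-16 + 79} + H{\left(7 \right)}\right)^{2} = \left(\sqrt{-16 + 79} - \left(\frac{4}{11} - 2 \cdot 7^{2}\right)\right)^{2} = \left(\sqrt{63} + \left(- \frac{4}{11} + 2 \cdot 49\right)\right)^{2} = \left(3 \sqrt{7} + \left(- \frac{4}{11} + 98\right)\right)^{2} = \left(3 \sqrt{7} + \frac{1074}{11}\right)^{2} = \left(\frac{1074}{11} + 3 \sqrt{7}\right)^{2}$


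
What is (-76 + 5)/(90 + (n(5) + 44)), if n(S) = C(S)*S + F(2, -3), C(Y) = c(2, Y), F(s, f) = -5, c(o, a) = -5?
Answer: -71/104 ≈ -0.68269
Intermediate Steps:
C(Y) = -5
n(S) = -5 - 5*S (n(S) = -5*S - 5 = -5 - 5*S)
(-76 + 5)/(90 + (n(5) + 44)) = (-76 + 5)/(90 + ((-5 - 5*5) + 44)) = -71/(90 + ((-5 - 25) + 44)) = -71/(90 + (-30 + 44)) = -71/(90 + 14) = -71/104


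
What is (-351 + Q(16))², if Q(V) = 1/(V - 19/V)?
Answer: 6917415241/56169 ≈ 1.2315e+5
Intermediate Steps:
(-351 + Q(16))² = (-351 + 16/(-19 + 16²))² = (-351 + 16/(-19 + 256))² = (-351 + 16/237)² = (-83171/237)² = 6917415241/56169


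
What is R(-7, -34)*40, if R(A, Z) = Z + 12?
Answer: -880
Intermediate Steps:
R(A, Z) = 12 + Z
R(-7, -34)*40 = (12 - 34)*40 = -22*40 = -880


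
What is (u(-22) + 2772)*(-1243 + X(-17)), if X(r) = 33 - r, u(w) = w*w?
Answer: -3884408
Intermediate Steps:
u(w) = w²
(u(-22) + 2772)*(-1243 + X(-17)) = ((-22)² + 2772)*(-1243 + (33 - 1*(-17))) = (484 + 2772)*(-1243 + (33 + 17)) = 3256*(-1243 + 50) = 3256*(-1193) = -3884408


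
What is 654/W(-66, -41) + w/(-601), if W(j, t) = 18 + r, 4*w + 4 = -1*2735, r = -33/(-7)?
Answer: 3813671/127412 ≈ 29.932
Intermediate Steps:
r = 33/7 (r = -33*(-⅐) = 33/7 ≈ 4.7143)
w = -2739/4 (w = -1 + (-1*2735)/4 = -1 + (¼)*(-2735) = -1 - 2735/4 = -2739/4 ≈ -684.75)
W(j, t) = 159/7 (W(j, t) = 18 + 33/7 = 159/7)
654/W(-66, -41) + w/(-601) = 654/(159/7) - 2739/4/(-601) = 654*(7/159) - 2739/4*(-1/601) = 1526/53 + 2739/2404 = 3813671/127412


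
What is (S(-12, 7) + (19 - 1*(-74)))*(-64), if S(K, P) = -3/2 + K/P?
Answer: -40224/7 ≈ -5746.3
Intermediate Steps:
S(K, P) = -3/2 + K/P (S(K, P) = -3*½ + K/P = -3/2 + K/P)
(S(-12, 7) + (19 - 1*(-74)))*(-64) = ((-3/2 - 12/7) + (19 - 1*(-74)))*(-64) = ((-3/2 - 12*⅐) + (19 + 74))*(-64) = ((-3/2 - 12/7) + 93)*(-64) = (-45/14 + 93)*(-64) = (1257/14)*(-64) = -40224/7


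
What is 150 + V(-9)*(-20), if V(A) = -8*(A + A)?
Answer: -2730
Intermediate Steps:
V(A) = -16*A
150 + V(-9)*(-20) = 150 - 16*(-9)*(-20) = 150 + 144*(-20) = 150 - 2880 = -2730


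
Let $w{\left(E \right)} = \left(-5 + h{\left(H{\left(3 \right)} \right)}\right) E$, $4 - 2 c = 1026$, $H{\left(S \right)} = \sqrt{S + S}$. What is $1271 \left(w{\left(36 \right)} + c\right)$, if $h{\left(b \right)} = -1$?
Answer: $-924017$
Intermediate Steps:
$H{\left(S \right)} = \sqrt{2} \sqrt{S}$ ($H{\left(S \right)} = \sqrt{2 S} = \sqrt{2} \sqrt{S}$)
$c = -511$ ($c = 2 - 513 = -511$)
$w{\left(E \right)} = - 6 E$ ($w{\left(E \right)} = \left(-5 - 1\right) E = - 6 E$)
$1271 \left(w{\left(36 \right)} + c\right) = 1271 \left(\left(-6\right) 36 - 511\right) = 1271 \left(-216 - 511\right) = 1271 \left(-727\right) = -924017$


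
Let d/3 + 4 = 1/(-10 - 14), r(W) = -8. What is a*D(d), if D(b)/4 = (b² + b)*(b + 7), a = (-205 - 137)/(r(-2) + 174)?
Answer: 60525963/10624 ≈ 5697.1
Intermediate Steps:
a = -171/83 (a = (-205 - 137)/(-8 + 174) = -342/166 = -342*1/166 = -171/83 ≈ -2.0602)
d = -97/8 (d = -12 + 3/(-10 - 14) = -12 + 3/(-24) = -12 + 3*(-1/24) = -12 - ⅛ = -97/8 ≈ -12.125)
D(b) = 4*(7 + b)*(b + b²) (D(b) = 4*((b² + b)*(b + 7)) = 4*((b + b²)*(7 + b)) = 4*((7 + b)*(b + b²)) = 4*(7 + b)*(b + b²))
a*D(d) = -684*(-97)*(7 + (-97/8)² + 8*(-97/8))/(83*8) = -684*(-97)*(7 + 9409/64 - 97)/(83*8) = -684*(-97)*3649/(83*8*64) = -171/83*(-353953/128) = 60525963/10624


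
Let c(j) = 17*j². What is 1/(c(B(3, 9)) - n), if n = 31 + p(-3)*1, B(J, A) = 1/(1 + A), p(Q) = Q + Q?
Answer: -100/2483 ≈ -0.040274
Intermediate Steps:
p(Q) = 2*Q
n = 25 (n = 31 + (2*(-3))*1 = 31 - 6*1 = 31 - 6 = 25)
1/(c(B(3, 9)) - n) = 1/(17*(1/(1 + 9))² - 1*25) = 1/(17*(1/10)² - 25) = 1/(17*(⅒)² - 25) = 1/(17*(1/100) - 25) = 1/(17/100 - 25) = 1/(-2483/100) = -100/2483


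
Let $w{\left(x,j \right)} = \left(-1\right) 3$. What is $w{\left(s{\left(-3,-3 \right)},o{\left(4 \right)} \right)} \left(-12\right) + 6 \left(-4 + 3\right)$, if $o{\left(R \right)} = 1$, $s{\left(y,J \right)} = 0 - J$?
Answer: $30$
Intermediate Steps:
$s{\left(y,J \right)} = - J$
$w{\left(x,j \right)} = -3$
$w{\left(s{\left(-3,-3 \right)},o{\left(4 \right)} \right)} \left(-12\right) + 6 \left(-4 + 3\right) = \left(-3\right) \left(-12\right) + 6 \left(-4 + 3\right) = 36 + 6 \left(-1\right) = 36 - 6 = 30$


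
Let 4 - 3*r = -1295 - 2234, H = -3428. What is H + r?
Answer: -6751/3 ≈ -2250.3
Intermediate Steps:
r = 3533/3 (r = 4/3 - (-1295 - 2234)/3 = 4/3 - ⅓*(-3529) = 4/3 + 3529/3 = 3533/3 ≈ 1177.7)
H + r = -3428 + 3533/3 = -6751/3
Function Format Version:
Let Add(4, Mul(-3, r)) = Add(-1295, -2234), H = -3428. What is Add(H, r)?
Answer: Rational(-6751, 3) ≈ -2250.3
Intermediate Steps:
r = Rational(3533, 3) (r = Add(Rational(4, 3), Mul(Rational(-1, 3), Add(-1295, -2234))) = Add(Rational(4, 3), Mul(Rational(-1, 3), -3529)) = Add(Rational(4, 3), Rational(3529, 3)) = Rational(3533, 3) ≈ 1177.7)
Add(H, r) = Add(-3428, Rational(3533, 3)) = Rational(-6751, 3)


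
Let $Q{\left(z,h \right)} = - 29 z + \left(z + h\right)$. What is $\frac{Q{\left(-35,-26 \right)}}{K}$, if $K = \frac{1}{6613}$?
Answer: $6308802$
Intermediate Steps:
$Q{\left(z,h \right)} = h - 28 z$ ($Q{\left(z,h \right)} = - 29 z + \left(h + z\right) = h - 28 z$)
$K = \frac{1}{6613} \approx 0.00015122$
$\frac{Q{\left(-35,-26 \right)}}{K} = \left(-26 - -980\right) \frac{1}{\frac{1}{6613}} = \left(-26 + 980\right) 6613 = 954 \cdot 6613 = 6308802$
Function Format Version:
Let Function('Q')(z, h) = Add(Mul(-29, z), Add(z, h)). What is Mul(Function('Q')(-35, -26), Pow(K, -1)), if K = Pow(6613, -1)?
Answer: 6308802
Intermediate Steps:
Function('Q')(z, h) = Add(h, Mul(-28, z)) (Function('Q')(z, h) = Add(Mul(-29, z), Add(h, z)) = Add(h, Mul(-28, z)))
K = Rational(1, 6613) ≈ 0.00015122
Mul(Function('Q')(-35, -26), Pow(K, -1)) = Mul(Add(-26, Mul(-28, -35)), Pow(Rational(1, 6613), -1)) = Mul(Add(-26, 980), 6613) = Mul(954, 6613) = 6308802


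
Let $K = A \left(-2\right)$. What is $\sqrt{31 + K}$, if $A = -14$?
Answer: $\sqrt{59} \approx 7.6811$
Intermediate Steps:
$K = 28$ ($K = \left(-14\right) \left(-2\right) = 28$)
$\sqrt{31 + K} = \sqrt{31 + 28} = \sqrt{59}$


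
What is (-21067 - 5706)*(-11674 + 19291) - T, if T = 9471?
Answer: -203939412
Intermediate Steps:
(-21067 - 5706)*(-11674 + 19291) - T = (-21067 - 5706)*(-11674 + 19291) - 1*9471 = -26773*7617 - 9471 = -203929941 - 9471 = -203939412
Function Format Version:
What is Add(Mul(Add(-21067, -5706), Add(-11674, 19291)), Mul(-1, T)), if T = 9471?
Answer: -203939412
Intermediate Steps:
Add(Mul(Add(-21067, -5706), Add(-11674, 19291)), Mul(-1, T)) = Add(Mul(Add(-21067, -5706), Add(-11674, 19291)), Mul(-1, 9471)) = Add(Mul(-26773, 7617), -9471) = Add(-203929941, -9471) = -203939412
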